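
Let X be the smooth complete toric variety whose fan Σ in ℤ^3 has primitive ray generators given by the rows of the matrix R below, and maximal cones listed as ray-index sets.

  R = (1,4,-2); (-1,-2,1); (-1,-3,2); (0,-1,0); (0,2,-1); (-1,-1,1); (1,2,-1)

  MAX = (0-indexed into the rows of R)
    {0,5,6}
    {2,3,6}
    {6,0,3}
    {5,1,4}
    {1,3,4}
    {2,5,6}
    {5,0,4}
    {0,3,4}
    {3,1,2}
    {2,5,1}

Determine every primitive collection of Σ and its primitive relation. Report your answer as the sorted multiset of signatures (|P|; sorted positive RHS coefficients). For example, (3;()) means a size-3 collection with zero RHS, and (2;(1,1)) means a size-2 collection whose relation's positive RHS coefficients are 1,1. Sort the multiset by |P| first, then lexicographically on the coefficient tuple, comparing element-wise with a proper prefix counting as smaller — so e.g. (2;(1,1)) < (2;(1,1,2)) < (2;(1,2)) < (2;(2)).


Δ(Σ) — 7 vertices, 6 min non-faces:

  • {1,6}:  v_{1} + v_{6} = 0 ; sig = (2;())
  • {0,1}:  v_{0} + v_{1} = v_{4} ; sig = (2;(1))
  • {2,4}:  v_{2} + v_{4} = v_{5} ; sig = (2;(1))
  • {3,5}:  v_{3} + v_{5} = v_{1} ; sig = (2;(1))
  • {4,6}:  v_{4} + v_{6} = v_{0} ; sig = (2;(1))
  • {0,2}:  v_{0} + v_{2} = v_{5} + v_{6} ; sig = (2;(1,1))

so the primitive-relation signature multiset is
    (2;())
    (2;(1))
    (2;(1))
    (2;(1))
    (2;(1))
    (2;(1,1))


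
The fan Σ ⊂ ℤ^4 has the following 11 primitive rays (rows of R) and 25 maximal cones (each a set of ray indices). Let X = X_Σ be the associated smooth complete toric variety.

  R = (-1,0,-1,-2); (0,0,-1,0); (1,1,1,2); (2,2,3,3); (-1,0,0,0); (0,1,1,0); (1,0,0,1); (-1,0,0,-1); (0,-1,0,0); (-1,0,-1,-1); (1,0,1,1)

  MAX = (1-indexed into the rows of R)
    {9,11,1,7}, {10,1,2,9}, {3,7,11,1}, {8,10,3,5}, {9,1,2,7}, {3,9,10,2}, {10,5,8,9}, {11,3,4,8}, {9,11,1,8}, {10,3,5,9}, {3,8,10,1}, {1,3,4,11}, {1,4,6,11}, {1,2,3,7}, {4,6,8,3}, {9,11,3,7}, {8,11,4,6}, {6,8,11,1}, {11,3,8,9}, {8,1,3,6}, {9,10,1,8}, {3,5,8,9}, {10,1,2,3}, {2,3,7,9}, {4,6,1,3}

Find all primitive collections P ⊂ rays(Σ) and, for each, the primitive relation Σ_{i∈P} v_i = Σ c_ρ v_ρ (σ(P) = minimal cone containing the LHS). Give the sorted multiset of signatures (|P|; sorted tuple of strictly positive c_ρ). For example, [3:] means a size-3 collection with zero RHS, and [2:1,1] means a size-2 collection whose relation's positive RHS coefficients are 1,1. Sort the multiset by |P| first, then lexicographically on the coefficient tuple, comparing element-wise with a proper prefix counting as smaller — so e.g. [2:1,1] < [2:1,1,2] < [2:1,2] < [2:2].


Primitive collections (24):

  P = {7,8}:  v_{7} + v_{8} = 0  ⇒ sig = [2:]
  P = {10,11}:  v_{10} + v_{11} = 0  ⇒ sig = [2:]
  P = {2,8}:  v_{2} + v_{8} = v_{10}  ⇒ sig = [2:1]
  P = {2,11}:  v_{2} + v_{11} = v_{7}  ⇒ sig = [2:1]
  P = {7,10}:  v_{7} + v_{10} = v_{2}  ⇒ sig = [2:1]
  P = {1,5}:  v_{1} + v_{5} = v_{8} + v_{10}  ⇒ sig = [2:1,1]
  P = {2,6}:  v_{2} + v_{6} = v_{1} + v_{3}  ⇒ sig = [2:1,1]
  P = {4,10}:  v_{4} + v_{10} = v_{3} + v_{6}  ⇒ sig = [2:1,1]
  P = {6,9}:  v_{6} + v_{9} = v_{8} + v_{11}  ⇒ sig = [2:1,1]
  P = {5,7}:  v_{5} + v_{7} = v_{3} + v_{9} + v_{10}  ⇒ sig = [2:1,1,1]
  P = {5,11}:  v_{5} + v_{11} = v_{3} + v_{8} + v_{9}  ⇒ sig = [2:1,1,1]
  P = {6,7}:  v_{6} + v_{7} = v_{1} + v_{3} + v_{11}  ⇒ sig = [2:1,1,1]
  P = {6,10}:  v_{6} + v_{10} = v_{1} + v_{3} + v_{8}  ⇒ sig = [2:1,1,1]
  P = {2,4}:  v_{2} + v_{4} = v_{1} + 2·v_{3} + v_{11}  ⇒ sig = [2:1,1,2]
  P = {2,5}:  v_{2} + v_{5} = v_{3} + v_{9} + 2·v_{10}  ⇒ sig = [2:1,1,2]
  P = {4,9}:  v_{4} + v_{9} = v_{3} + v_{8} + 2·v_{11}  ⇒ sig = [2:1,1,2]
  P = {5,6}:  v_{5} + v_{6} = v_{3} + 2·v_{8}  ⇒ sig = [2:1,2]
  P = {4,5}:  v_{4} + v_{5} = 2·v_{3} + 2·v_{8} + v_{11}  ⇒ sig = [2:1,2,2]
  P = {4,7}:  v_{4} + v_{7} = v_{1} + 2·v_{3} + 2·v_{11}  ⇒ sig = [2:1,2,2]
  P = {1,3,9}:  v_{1} + v_{3} + v_{9} = 0  ⇒ sig = [3:]
  P = {3,6,11}:  v_{3} + v_{6} + v_{11} = v_{4}  ⇒ sig = [3:1]
  P = {1,4,8}:  v_{1} + v_{4} + v_{8} = 2·v_{6}  ⇒ sig = [3:2]
  P = {1,3,8,11}:  v_{1} + v_{3} + v_{8} + v_{11} = v_{6}  ⇒ sig = [4:1]
  P = {3,8,9,10}:  v_{3} + v_{8} + v_{9} + v_{10} = v_{5}  ⇒ sig = [4:1]

so the primitive-relation signature multiset is
{ [2:] ×2,  [2:1] ×3,  [2:1,1] ×4,  [2:1,1,1] ×4,  [2:1,1,2] ×3,  [2:1,2],  [2:1,2,2] ×2,  [3:],  [3:1],  [3:2],  [4:1] ×2 }


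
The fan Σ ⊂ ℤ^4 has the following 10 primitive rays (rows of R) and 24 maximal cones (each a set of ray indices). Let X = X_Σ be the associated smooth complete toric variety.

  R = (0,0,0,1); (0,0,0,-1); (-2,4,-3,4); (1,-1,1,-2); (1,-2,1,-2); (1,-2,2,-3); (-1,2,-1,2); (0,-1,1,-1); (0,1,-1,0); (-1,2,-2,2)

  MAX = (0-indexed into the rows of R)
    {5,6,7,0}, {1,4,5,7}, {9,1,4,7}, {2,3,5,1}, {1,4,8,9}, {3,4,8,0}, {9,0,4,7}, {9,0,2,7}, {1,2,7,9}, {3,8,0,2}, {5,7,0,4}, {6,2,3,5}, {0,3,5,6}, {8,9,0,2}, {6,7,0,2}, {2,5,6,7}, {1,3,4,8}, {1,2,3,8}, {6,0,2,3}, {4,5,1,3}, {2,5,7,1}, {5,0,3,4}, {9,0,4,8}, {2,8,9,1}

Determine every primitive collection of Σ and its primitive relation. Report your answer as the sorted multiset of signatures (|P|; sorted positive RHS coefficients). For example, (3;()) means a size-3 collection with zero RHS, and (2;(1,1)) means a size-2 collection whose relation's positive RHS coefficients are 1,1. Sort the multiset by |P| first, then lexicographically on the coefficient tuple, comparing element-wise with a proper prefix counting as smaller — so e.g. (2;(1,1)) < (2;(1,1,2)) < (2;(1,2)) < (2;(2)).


Δ(Σ) — 10 vertices, 12 min non-faces:

  P={0,1}:  v_{0} + v_{1} = 0  →  sig = (2;())
  P={4,6}:  v_{4} + v_{6} = 0  →  sig = (2;())
  P={2,4}:  v_{2} + v_{4} = v_{9}  →  sig = (2;(1))
  P={3,7}:  v_{3} + v_{7} = v_{5}  →  sig = (2;(1))
  P={3,9}:  v_{3} + v_{9} = v_{8}  →  sig = (2;(1))
  P={5,9}:  v_{5} + v_{9} = v_{1}  →  sig = (2;(1))
  P={6,9}:  v_{6} + v_{9} = v_{2}  →  sig = (2;(1))
  P={7,8}:  v_{7} + v_{8} = v_{1}  →  sig = (2;(1))
  P={1,6}:  v_{1} + v_{6} = v_{2} + v_{5}  →  sig = (2;(1,1))
  P={5,8}:  v_{5} + v_{8} = v_{1} + v_{3}  →  sig = (2;(1,1))
  P={6,8}:  v_{6} + v_{8} = v_{2} + v_{3}  →  sig = (2;(1,1))
  P={0,2,5}:  v_{0} + v_{2} + v_{5} = v_{6}  →  sig = (3;(1))

so the primitive-relation signature multiset is
{ (2;()) ×2,  (2;(1)) ×6,  (2;(1,1)) ×3,  (3;(1)) }


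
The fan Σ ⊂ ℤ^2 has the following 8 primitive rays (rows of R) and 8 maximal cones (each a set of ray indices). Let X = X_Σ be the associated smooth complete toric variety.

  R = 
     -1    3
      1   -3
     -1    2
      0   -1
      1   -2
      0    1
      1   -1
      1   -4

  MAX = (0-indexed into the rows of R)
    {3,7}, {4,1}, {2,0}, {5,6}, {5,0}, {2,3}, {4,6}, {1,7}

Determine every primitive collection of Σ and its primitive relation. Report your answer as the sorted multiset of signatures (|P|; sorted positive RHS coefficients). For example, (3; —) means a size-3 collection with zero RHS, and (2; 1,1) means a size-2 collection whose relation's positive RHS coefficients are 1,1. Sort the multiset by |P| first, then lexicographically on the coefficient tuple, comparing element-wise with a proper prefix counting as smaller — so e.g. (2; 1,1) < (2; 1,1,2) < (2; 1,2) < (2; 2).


20 collections generate NE(X_Σ); each relation:

  P={0,1}:  v_{0} + v_{1} = 0  ⟹  sig = (2; —)
  P={2,4}:  v_{2} + v_{4} = 0  ⟹  sig = (2; —)
  P={3,5}:  v_{3} + v_{5} = 0  ⟹  sig = (2; —)
  P={0,3}:  v_{0} + v_{3} = v_{2}  ⟹  sig = (2; 1)
  P={0,4}:  v_{0} + v_{4} = v_{5}  ⟹  sig = (2; 1)
  P={0,7}:  v_{0} + v_{7} = v_{3}  ⟹  sig = (2; 1)
  P={1,2}:  v_{1} + v_{2} = v_{3}  ⟹  sig = (2; 1)
  P={1,3}:  v_{1} + v_{3} = v_{7}  ⟹  sig = (2; 1)
  P={1,5}:  v_{1} + v_{5} = v_{4}  ⟹  sig = (2; 1)
  P={2,5}:  v_{2} + v_{5} = v_{0}  ⟹  sig = (2; 1)
  P={2,6}:  v_{2} + v_{6} = v_{5}  ⟹  sig = (2; 1)
  P={3,4}:  v_{3} + v_{4} = v_{1}  ⟹  sig = (2; 1)
  P={3,6}:  v_{3} + v_{6} = v_{4}  ⟹  sig = (2; 1)
  P={4,5}:  v_{4} + v_{5} = v_{6}  ⟹  sig = (2; 1)
  P={5,7}:  v_{5} + v_{7} = v_{1}  ⟹  sig = (2; 1)
  P={6,7}:  v_{6} + v_{7} = v_{1} + v_{4}  ⟹  sig = (2; 1,1)
  P={0,6}:  v_{0} + v_{6} = 2·v_{5}  ⟹  sig = (2; 2)
  P={1,6}:  v_{1} + v_{6} = 2·v_{4}  ⟹  sig = (2; 2)
  P={2,7}:  v_{2} + v_{7} = 2·v_{3}  ⟹  sig = (2; 2)
  P={4,7}:  v_{4} + v_{7} = 2·v_{1}  ⟹  sig = (2; 2)

Signatures (|P|; sorted positive RHS coefficients), sorted:
[(2; —), (2; —), (2; —), (2; 1), (2; 1), (2; 1), (2; 1), (2; 1), (2; 1), (2; 1), (2; 1), (2; 1), (2; 1), (2; 1), (2; 1), (2; 1,1), (2; 2), (2; 2), (2; 2), (2; 2)]


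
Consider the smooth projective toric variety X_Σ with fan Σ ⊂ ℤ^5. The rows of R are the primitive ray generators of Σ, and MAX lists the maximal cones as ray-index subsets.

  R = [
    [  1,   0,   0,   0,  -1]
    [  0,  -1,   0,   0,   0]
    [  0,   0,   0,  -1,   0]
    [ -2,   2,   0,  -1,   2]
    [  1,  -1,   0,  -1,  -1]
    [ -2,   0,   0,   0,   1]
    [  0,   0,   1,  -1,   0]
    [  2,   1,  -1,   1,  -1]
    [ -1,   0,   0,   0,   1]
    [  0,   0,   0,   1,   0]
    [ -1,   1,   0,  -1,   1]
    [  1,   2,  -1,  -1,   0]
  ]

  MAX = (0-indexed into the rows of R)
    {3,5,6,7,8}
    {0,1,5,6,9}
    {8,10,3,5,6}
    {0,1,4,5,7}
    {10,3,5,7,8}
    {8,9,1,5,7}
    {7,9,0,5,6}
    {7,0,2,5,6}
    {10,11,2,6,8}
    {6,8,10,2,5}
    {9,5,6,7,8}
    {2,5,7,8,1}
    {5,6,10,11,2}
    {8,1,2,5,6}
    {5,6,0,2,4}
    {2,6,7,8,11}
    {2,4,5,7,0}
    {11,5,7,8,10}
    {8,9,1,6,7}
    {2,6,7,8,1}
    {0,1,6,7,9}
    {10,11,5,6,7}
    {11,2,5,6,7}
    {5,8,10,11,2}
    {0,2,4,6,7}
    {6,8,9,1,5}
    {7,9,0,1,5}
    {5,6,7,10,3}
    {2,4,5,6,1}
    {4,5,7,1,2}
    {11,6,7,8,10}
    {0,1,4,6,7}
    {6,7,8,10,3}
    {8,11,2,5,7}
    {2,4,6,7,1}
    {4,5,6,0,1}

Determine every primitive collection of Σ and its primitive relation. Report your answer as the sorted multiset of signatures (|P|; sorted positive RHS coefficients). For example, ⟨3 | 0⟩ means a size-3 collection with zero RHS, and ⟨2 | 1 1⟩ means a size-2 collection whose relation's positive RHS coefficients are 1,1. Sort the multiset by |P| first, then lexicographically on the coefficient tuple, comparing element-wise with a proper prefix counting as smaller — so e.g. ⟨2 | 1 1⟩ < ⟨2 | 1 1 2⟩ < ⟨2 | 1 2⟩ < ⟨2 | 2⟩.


The 25 primitive collections of Σ (r=12, n=5):

  P = {0,8}:  v_{0} + v_{8} = 0 ; sig = ⟨2 | 0⟩
  P = {2,9}:  v_{2} + v_{9} = 0 ; sig = ⟨2 | 0⟩
  P = {1,3}:  v_{1} + v_{3} = v_{8} + v_{10} ; sig = ⟨2 | 1 1⟩
  P = {1,10}:  v_{1} + v_{10} = v_{2} + v_{8} ; sig = ⟨2 | 1 1⟩
  P = {3,4}:  v_{3} + v_{4} = v_{2} + v_{10} ; sig = ⟨2 | 1 1⟩
  P = {4,8}:  v_{4} + v_{8} = v_{1} + v_{2} ; sig = ⟨2 | 1 1⟩
  P = {4,9}:  v_{4} + v_{9} = v_{0} + v_{1} ; sig = ⟨2 | 1 1⟩
  P = {9,11}:  v_{9} + v_{11} = v_{7} + v_{10} ; sig = ⟨2 | 1 1⟩
  P = {0,3}:  v_{0} + v_{3} = v_{5} + v_{6} + v_{7} + v_{10} ; sig = ⟨2 | 1 1 1 1⟩
  P = {0,10}:  v_{0} + v_{10} = v_{2} + v_{5} + v_{6} + v_{7} ; sig = ⟨2 | 1 1 1 1⟩
  P = {9,10}:  v_{9} + v_{10} = v_{5} + v_{6} + v_{7} + v_{8} ; sig = ⟨2 | 1 1 1 1⟩
  P = {1,11}:  v_{1} + v_{11} = 2·v_{2} + v_{7} + v_{8} ; sig = ⟨2 | 1 1 2⟩
  P = {0,11}:  v_{0} + v_{11} = 2·v_{2} + v_{5} + v_{6} + 2·v_{7} ; sig = ⟨2 | 1 1 2 2⟩
  P = {3,11}:  v_{3} + v_{11} = v_{7} + 3·v_{10} ; sig = ⟨2 | 1 3⟩
  P = {4,11}:  v_{4} + v_{11} = 3·v_{2} + v_{7} ; sig = ⟨2 | 1 3⟩
  P = {2,3}:  v_{2} + v_{3} = 2·v_{10} ; sig = ⟨2 | 2⟩
  P = {4,10}:  v_{4} + v_{10} = 2·v_{2} ; sig = ⟨2 | 2⟩
  P = {3,9}:  v_{3} + v_{9} = 2·v_{5} + 2·v_{6} + 2·v_{7} + 2·v_{8} ; sig = ⟨2 | 2 2 2 2⟩
  P = {0,1,2}:  v_{0} + v_{1} + v_{2} = v_{4} ; sig = ⟨3 | 1⟩
  P = {2,7,10}:  v_{2} + v_{7} + v_{10} = v_{11} ; sig = ⟨3 | 1⟩
  P = {1,5,6,7}:  v_{1} + v_{5} + v_{6} + v_{7} = 0 ; sig = ⟨4 | 0⟩
  P = {4,5,6,7}:  v_{4} + v_{5} + v_{6} + v_{7} = v_{0} + v_{2} ; sig = ⟨4 | 1 1⟩
  P = {5,6,8,11}:  v_{5} + v_{6} + v_{8} + v_{11} = 2·v_{10} ; sig = ⟨4 | 2⟩
  P = {2,5,6,7,8}:  v_{2} + v_{5} + v_{6} + v_{7} + v_{8} = v_{10} ; sig = ⟨5 | 1⟩
  P = {5,6,7,8,10}:  v_{5} + v_{6} + v_{7} + v_{8} + v_{10} = v_{3} ; sig = ⟨5 | 1⟩

so the primitive-relation signature multiset is
    |P|=2: 18 collections, coeffs (), (), (1,1), (1,1), (1,1), (1,1), (1,1), (1,1), (1,1,1,1), (1,1,1,1), (1,1,1,1), (1,1,2), (1,1,2,2), (1,3), (1,3), (2), (2), (2,2,2,2)
    |P|=3: 2 collections, coeffs (1), (1)
    |P|=4: 3 collections, coeffs (), (1,1), (2)
    |P|=5: 2 collections, coeffs (1), (1)


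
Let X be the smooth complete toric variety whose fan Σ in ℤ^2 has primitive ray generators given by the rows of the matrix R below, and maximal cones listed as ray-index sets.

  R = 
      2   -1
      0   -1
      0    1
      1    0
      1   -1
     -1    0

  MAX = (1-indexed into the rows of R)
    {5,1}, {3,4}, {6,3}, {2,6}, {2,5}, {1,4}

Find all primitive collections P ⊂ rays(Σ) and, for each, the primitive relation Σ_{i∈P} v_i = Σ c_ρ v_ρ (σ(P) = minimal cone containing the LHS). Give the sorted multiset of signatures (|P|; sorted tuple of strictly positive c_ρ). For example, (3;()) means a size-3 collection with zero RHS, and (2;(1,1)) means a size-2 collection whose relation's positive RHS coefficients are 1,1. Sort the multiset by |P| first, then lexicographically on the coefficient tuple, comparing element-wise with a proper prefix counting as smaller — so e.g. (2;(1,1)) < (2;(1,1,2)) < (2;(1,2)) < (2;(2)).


Minimal non-faces — 9 found among 6 rays, 6 max cones:

  {2,3}:  v_{2} + v_{3} = 0  so sig = (2;())
  {4,6}:  v_{4} + v_{6} = 0  so sig = (2;())
  {1,6}:  v_{1} + v_{6} = v_{5}  so sig = (2;(1))
  {2,4}:  v_{2} + v_{4} = v_{5}  so sig = (2;(1))
  {3,5}:  v_{3} + v_{5} = v_{4}  so sig = (2;(1))
  {4,5}:  v_{4} + v_{5} = v_{1}  so sig = (2;(1))
  {5,6}:  v_{5} + v_{6} = v_{2}  so sig = (2;(1))
  {1,2}:  v_{1} + v_{2} = 2·v_{5}  so sig = (2;(2))
  {1,3}:  v_{1} + v_{3} = 2·v_{4}  so sig = (2;(2))

so the primitive-relation signature multiset is
{ (2;()) ×2,  (2;(1)) ×5,  (2;(2)) ×2 }


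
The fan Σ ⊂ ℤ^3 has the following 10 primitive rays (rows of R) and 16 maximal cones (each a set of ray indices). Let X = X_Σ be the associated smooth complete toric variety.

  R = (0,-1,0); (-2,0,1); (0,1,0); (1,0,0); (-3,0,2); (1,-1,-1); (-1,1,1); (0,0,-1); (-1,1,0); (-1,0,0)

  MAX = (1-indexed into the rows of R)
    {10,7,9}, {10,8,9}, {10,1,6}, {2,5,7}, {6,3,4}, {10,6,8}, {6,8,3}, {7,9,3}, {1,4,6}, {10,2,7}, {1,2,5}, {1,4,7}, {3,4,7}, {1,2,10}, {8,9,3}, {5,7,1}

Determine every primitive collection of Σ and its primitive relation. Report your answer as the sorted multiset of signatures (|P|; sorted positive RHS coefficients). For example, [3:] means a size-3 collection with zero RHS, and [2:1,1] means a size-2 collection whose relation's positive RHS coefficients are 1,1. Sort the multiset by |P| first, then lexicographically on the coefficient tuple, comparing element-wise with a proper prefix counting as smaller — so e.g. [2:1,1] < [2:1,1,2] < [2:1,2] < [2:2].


Primitive collections (23):

  P = {1,3}:  v_{1} + v_{3} = 0  so sig = [2:]
  P = {4,10}:  v_{4} + v_{10} = 0  so sig = [2:]
  P = {6,7}:  v_{6} + v_{7} = 0  so sig = [2:]
  P = {1,9}:  v_{1} + v_{9} = v_{10}  so sig = [2:1]
  P = {3,10}:  v_{3} + v_{10} = v_{9}  so sig = [2:1]
  P = {4,9}:  v_{4} + v_{9} = v_{3}  so sig = [2:1]
  P = {6,9}:  v_{6} + v_{9} = v_{8}  so sig = [2:1]
  P = {7,8}:  v_{7} + v_{8} = v_{9}  so sig = [2:1]
  P = {1,8}:  v_{1} + v_{8} = v_{6} + v_{10}  so sig = [2:1,1]
  P = {2,3}:  v_{2} + v_{3} = v_{7} + v_{10}  so sig = [2:1,1]
  P = {2,4}:  v_{2} + v_{4} = v_{1} + v_{7}  so sig = [2:1,1]
  P = {2,6}:  v_{2} + v_{6} = v_{1} + v_{10}  so sig = [2:1,1]
  P = {3,5}:  v_{3} + v_{5} = v_{2} + v_{7}  so sig = [2:1,1]
  P = {4,8}:  v_{4} + v_{8} = v_{3} + v_{6}  so sig = [2:1,1]
  P = {5,6}:  v_{5} + v_{6} = v_{1} + v_{2}  so sig = [2:1,1]
  P = {5,8}:  v_{5} + v_{8} = v_{2} + v_{10}  so sig = [2:1,1]
  P = {5,9}:  v_{5} + v_{9} = v_{2} + v_{7} + v_{10}  so sig = [2:1,1,1]
  P = {2,9}:  v_{2} + v_{9} = v_{7} + 2·v_{10}  so sig = [2:1,2]
  P = {2,8}:  v_{2} + v_{8} = 2·v_{10}  so sig = [2:2]
  P = {5,10}:  v_{5} + v_{10} = 2·v_{2}  so sig = [2:2]
  P = {4,5}:  v_{4} + v_{5} = 2·v_{1} + 2·v_{7}  so sig = [2:2,2]
  P = {1,2,7}:  v_{1} + v_{2} + v_{7} = v_{5}  so sig = [3:1]
  P = {1,7,10}:  v_{1} + v_{7} + v_{10} = v_{2}  so sig = [3:1]

so the primitive-relation signature multiset is
{ [2:] ×3,  [2:1] ×5,  [2:1,1] ×8,  [2:1,1,1],  [2:1,2],  [2:2] ×2,  [2:2,2],  [3:1] ×2 }


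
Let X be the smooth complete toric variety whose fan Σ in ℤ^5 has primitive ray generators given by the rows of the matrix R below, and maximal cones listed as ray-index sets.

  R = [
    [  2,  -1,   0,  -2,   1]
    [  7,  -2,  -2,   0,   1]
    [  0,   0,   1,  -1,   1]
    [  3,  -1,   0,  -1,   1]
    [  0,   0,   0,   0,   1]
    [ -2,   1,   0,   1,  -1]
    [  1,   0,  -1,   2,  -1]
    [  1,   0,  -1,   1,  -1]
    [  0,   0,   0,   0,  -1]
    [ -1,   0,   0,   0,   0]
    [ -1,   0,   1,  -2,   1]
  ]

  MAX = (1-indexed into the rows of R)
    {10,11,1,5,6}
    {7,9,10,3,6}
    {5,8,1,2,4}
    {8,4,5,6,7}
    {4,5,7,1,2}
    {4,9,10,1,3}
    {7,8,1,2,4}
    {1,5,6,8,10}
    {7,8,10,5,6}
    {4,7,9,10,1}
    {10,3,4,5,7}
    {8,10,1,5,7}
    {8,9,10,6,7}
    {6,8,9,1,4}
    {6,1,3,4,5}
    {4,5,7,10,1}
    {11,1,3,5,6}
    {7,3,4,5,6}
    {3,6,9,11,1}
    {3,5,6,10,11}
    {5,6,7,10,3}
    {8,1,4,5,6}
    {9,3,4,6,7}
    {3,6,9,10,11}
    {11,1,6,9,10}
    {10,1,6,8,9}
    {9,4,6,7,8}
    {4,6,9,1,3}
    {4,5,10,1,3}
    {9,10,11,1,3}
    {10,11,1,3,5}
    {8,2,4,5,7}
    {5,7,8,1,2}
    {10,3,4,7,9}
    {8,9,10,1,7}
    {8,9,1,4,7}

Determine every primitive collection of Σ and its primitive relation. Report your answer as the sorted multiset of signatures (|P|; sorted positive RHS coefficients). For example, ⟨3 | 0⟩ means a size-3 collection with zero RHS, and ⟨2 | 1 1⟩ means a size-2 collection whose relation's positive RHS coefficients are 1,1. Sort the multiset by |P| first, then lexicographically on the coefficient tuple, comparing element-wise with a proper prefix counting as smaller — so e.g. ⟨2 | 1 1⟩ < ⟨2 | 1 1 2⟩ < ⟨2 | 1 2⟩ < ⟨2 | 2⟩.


Minimal non-faces — 16 found among 11 rays, 36 max cones:

  • {5,9}:  v_{5} + v_{9} = 0 ; sig = ⟨2 | 0⟩
  • {7,11}:  v_{7} + v_{11} = 0 ; sig = ⟨2 | 0⟩
  • {3,8}:  v_{3} + v_{8} = v_{4} + v_{6} ; sig = ⟨2 | 1 1⟩
  • {4,11}:  v_{4} + v_{11} = v_{1} + v_{3} ; sig = ⟨2 | 1 1⟩
  • {8,11}:  v_{8} + v_{11} = v_{1} + v_{6} ; sig = ⟨2 | 1 1⟩
  • {2,9}:  v_{2} + v_{9} = v_{1} + v_{4} + v_{7} + v_{8} ; sig = ⟨2 | 1 1 1 1⟩
  • {2,11}:  v_{2} + v_{11} = v_{1} + v_{4} + v_{5} + v_{8} ; sig = ⟨2 | 1 1 1 1⟩
  • {2,3}:  v_{2} + v_{3} = 2·v_{4} + v_{5} + v_{8} ; sig = ⟨2 | 1 1 2⟩
  • {2,6}:  v_{2} + v_{6} = v_{4} + v_{5} + 2·v_{8} ; sig = ⟨2 | 1 1 2⟩
  • {2,10}:  v_{2} + v_{10} = 2·v_{1} + v_{5} + 2·v_{7} ; sig = ⟨2 | 1 2 2⟩
  • {4,6,10}:  v_{4} + v_{6} + v_{10} = 0 ; sig = ⟨3 | 0⟩
  • {1,3,7}:  v_{1} + v_{3} + v_{7} = v_{4} ; sig = ⟨3 | 1⟩
  • {1,6,7}:  v_{1} + v_{6} + v_{7} = v_{8} ; sig = ⟨3 | 1⟩
  • {4,8,10}:  v_{4} + v_{8} + v_{10} = v_{1} + v_{7} ; sig = ⟨3 | 1 1⟩
  • {1,3,6,10}:  v_{1} + v_{3} + v_{6} + v_{10} = v_{11} ; sig = ⟨4 | 1⟩
  • {1,4,5,7,8}:  v_{1} + v_{4} + v_{5} + v_{7} + v_{8} = v_{2} ; sig = ⟨5 | 1⟩

so the primitive-relation signature multiset is
    ⟨2 | 0⟩
    ⟨2 | 0⟩
    ⟨2 | 1 1⟩
    ⟨2 | 1 1⟩
    ⟨2 | 1 1⟩
    ⟨2 | 1 1 1 1⟩
    ⟨2 | 1 1 1 1⟩
    ⟨2 | 1 1 2⟩
    ⟨2 | 1 1 2⟩
    ⟨2 | 1 2 2⟩
    ⟨3 | 0⟩
    ⟨3 | 1⟩
    ⟨3 | 1⟩
    ⟨3 | 1 1⟩
    ⟨4 | 1⟩
    ⟨5 | 1⟩


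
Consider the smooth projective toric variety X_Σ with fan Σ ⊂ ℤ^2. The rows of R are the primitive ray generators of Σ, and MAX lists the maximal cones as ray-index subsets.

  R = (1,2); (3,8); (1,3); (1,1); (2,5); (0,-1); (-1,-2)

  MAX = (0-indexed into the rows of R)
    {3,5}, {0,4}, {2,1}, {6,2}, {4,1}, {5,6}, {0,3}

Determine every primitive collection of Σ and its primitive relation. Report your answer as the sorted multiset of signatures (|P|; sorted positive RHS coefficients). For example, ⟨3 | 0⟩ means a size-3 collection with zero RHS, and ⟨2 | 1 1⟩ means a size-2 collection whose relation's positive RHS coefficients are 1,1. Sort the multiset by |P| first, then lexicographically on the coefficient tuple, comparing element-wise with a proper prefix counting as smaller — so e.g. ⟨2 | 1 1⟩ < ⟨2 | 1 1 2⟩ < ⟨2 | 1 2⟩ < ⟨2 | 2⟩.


|primitive collections| = 14. Relations:

  • {0,6}:  v_{0} + v_{6} = 0 ; sig = ⟨2 | 0⟩
  • {0,2}:  v_{0} + v_{2} = v_{4} ; sig = ⟨2 | 1⟩
  • {0,5}:  v_{0} + v_{5} = v_{3} ; sig = ⟨2 | 1⟩
  • {2,4}:  v_{2} + v_{4} = v_{1} ; sig = ⟨2 | 1⟩
  • {2,5}:  v_{2} + v_{5} = v_{0} ; sig = ⟨2 | 1⟩
  • {3,6}:  v_{3} + v_{6} = v_{5} ; sig = ⟨2 | 1⟩
  • {4,6}:  v_{4} + v_{6} = v_{2} ; sig = ⟨2 | 1⟩
  • {1,5}:  v_{1} + v_{5} = v_{0} + v_{4} ; sig = ⟨2 | 1 1⟩
  • {1,3}:  v_{1} + v_{3} = 2·v_{0} + v_{4} ; sig = ⟨2 | 1 2⟩
  • {0,1}:  v_{0} + v_{1} = 2·v_{4} ; sig = ⟨2 | 2⟩
  • {1,6}:  v_{1} + v_{6} = 2·v_{2} ; sig = ⟨2 | 2⟩
  • {2,3}:  v_{2} + v_{3} = 2·v_{0} ; sig = ⟨2 | 2⟩
  • {4,5}:  v_{4} + v_{5} = 2·v_{0} ; sig = ⟨2 | 2⟩
  • {3,4}:  v_{3} + v_{4} = 3·v_{0} ; sig = ⟨2 | 3⟩

Signatures (|P|; sorted positive RHS coefficients), sorted:
    ⟨2 | 0⟩
    ⟨2 | 1⟩
    ⟨2 | 1⟩
    ⟨2 | 1⟩
    ⟨2 | 1⟩
    ⟨2 | 1⟩
    ⟨2 | 1⟩
    ⟨2 | 1 1⟩
    ⟨2 | 1 2⟩
    ⟨2 | 2⟩
    ⟨2 | 2⟩
    ⟨2 | 2⟩
    ⟨2 | 2⟩
    ⟨2 | 3⟩


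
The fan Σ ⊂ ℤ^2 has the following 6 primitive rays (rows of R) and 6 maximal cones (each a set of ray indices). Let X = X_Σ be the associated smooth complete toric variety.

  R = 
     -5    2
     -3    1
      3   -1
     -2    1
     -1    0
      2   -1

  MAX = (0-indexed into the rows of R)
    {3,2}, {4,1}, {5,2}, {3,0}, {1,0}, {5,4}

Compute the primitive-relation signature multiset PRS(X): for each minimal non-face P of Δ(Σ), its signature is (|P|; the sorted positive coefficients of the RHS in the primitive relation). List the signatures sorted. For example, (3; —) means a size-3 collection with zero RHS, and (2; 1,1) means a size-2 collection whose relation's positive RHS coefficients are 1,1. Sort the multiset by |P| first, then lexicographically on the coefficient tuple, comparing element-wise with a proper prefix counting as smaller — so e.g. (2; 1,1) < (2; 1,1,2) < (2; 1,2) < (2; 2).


Δ(Σ) — 6 vertices, 9 min non-faces:

  • {1,2}:  v_{1} + v_{2} = 0  so sig = (2; —)
  • {3,5}:  v_{3} + v_{5} = 0  so sig = (2; —)
  • {0,2}:  v_{0} + v_{2} = v_{3}  so sig = (2; 1)
  • {0,5}:  v_{0} + v_{5} = v_{1}  so sig = (2; 1)
  • {1,3}:  v_{1} + v_{3} = v_{0}  so sig = (2; 1)
  • {1,5}:  v_{1} + v_{5} = v_{4}  so sig = (2; 1)
  • {2,4}:  v_{2} + v_{4} = v_{5}  so sig = (2; 1)
  • {3,4}:  v_{3} + v_{4} = v_{1}  so sig = (2; 1)
  • {0,4}:  v_{0} + v_{4} = 2·v_{1}  so sig = (2; 2)

Signatures (|P|; sorted positive RHS coefficients), sorted:
    (2; —)
    (2; —)
    (2; 1)
    (2; 1)
    (2; 1)
    (2; 1)
    (2; 1)
    (2; 1)
    (2; 2)


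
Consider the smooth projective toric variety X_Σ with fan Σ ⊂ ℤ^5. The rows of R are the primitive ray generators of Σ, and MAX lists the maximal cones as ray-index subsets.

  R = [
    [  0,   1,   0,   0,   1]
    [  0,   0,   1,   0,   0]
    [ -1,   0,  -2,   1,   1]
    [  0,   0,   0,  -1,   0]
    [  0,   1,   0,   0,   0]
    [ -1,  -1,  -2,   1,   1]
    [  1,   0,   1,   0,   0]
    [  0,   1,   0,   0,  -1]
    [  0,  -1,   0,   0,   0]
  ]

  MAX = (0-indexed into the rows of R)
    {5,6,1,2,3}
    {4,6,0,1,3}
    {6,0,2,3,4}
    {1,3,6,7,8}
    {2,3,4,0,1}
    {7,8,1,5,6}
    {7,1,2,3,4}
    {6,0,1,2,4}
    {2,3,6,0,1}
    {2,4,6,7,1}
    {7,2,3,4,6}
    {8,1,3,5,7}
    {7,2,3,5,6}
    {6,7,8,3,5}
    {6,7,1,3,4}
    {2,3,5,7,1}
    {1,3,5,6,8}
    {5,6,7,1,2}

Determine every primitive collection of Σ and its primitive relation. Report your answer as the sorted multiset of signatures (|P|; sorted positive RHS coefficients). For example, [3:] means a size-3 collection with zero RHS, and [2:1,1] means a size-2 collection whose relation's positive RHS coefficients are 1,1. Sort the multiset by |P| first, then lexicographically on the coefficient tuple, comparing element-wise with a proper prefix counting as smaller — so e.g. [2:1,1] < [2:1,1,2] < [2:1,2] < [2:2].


Σ has 9 primitive collections:

  P={4,8}:  v_{4} + v_{8} = 0  ⇒ sig = [2:]
  P={2,8}:  v_{2} + v_{8} = v_{5}  ⇒ sig = [2:1]
  P={4,5}:  v_{4} + v_{5} = v_{2}  ⇒ sig = [2:1]
  P={0,8}:  v_{0} + v_{8} = v_{1} + v_{2} + v_{3} + v_{6}  ⇒ sig = [2:1,1,1,1]
  P={0,5}:  v_{0} + v_{5} = v_{1} + 2·v_{2} + v_{3} + v_{6}  ⇒ sig = [2:1,1,1,2]
  P={0,7}:  v_{0} + v_{7} = 2·v_{4}  ⇒ sig = [2:2]
  P={1,3,5,6,7}:  v_{1} + v_{3} + v_{5} + v_{6} + v_{7} = 0  ⇒ sig = [5:]
  P={1,2,3,4,6}:  v_{1} + v_{2} + v_{3} + v_{4} + v_{6} = v_{0}  ⇒ sig = [5:1]
  P={1,2,3,6,7}:  v_{1} + v_{2} + v_{3} + v_{6} + v_{7} = v_{4}  ⇒ sig = [5:1]

Hence PRS(X_Σ) =
{ [2:],  [2:1] ×2,  [2:1,1,1,1],  [2:1,1,1,2],  [2:2],  [5:],  [5:1] ×2 }


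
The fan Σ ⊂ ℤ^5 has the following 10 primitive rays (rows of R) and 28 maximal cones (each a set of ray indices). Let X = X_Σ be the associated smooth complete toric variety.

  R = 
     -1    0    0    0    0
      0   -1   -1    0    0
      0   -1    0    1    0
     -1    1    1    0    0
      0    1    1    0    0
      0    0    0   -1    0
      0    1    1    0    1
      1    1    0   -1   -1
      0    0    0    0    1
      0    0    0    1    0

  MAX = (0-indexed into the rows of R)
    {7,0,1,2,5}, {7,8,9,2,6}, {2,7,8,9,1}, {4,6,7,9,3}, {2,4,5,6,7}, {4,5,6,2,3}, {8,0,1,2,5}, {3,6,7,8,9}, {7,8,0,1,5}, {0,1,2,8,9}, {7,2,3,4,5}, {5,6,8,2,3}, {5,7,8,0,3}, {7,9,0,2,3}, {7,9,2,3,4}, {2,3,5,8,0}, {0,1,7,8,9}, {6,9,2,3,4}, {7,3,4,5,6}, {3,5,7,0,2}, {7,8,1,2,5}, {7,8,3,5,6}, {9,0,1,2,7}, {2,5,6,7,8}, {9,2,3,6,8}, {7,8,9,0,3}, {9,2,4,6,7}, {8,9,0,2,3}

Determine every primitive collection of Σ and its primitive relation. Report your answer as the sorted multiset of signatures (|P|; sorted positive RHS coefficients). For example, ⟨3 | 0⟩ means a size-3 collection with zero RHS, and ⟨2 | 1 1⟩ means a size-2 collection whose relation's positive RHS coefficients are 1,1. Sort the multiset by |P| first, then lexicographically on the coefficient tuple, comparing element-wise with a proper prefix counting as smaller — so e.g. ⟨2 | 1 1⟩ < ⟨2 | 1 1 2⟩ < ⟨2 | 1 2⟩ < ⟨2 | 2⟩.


10 collections generate NE(X_Σ); each relation:

  {1,4}:  v_{1} + v_{4} = 0  ⟹  sig = ⟨2 | 0⟩
  {5,9}:  v_{5} + v_{9} = 0  ⟹  sig = ⟨2 | 0⟩
  {0,4}:  v_{0} + v_{4} = v_{3}  ⟹  sig = ⟨2 | 1⟩
  {1,3}:  v_{1} + v_{3} = v_{0}  ⟹  sig = ⟨2 | 1⟩
  {1,6}:  v_{1} + v_{6} = v_{8}  ⟹  sig = ⟨2 | 1⟩
  {4,8}:  v_{4} + v_{8} = v_{6}  ⟹  sig = ⟨2 | 1⟩
  {0,6}:  v_{0} + v_{6} = v_{3} + v_{8}  ⟹  sig = ⟨2 | 1 1⟩
  {0,2,7,8}:  v_{0} + v_{2} + v_{7} + v_{8} = 0  ⟹  sig = ⟨4 | 0⟩
  {2,3,7,8}:  v_{2} + v_{3} + v_{7} + v_{8} = v_{4}  ⟹  sig = ⟨4 | 1⟩
  {2,3,6,7}:  v_{2} + v_{3} + v_{6} + v_{7} = 2·v_{4}  ⟹  sig = ⟨4 | 2⟩

Signatures (|P|; sorted positive RHS coefficients), sorted:
{ ⟨2 | 0⟩ ×2,  ⟨2 | 1⟩ ×4,  ⟨2 | 1 1⟩,  ⟨4 | 0⟩,  ⟨4 | 1⟩,  ⟨4 | 2⟩ }


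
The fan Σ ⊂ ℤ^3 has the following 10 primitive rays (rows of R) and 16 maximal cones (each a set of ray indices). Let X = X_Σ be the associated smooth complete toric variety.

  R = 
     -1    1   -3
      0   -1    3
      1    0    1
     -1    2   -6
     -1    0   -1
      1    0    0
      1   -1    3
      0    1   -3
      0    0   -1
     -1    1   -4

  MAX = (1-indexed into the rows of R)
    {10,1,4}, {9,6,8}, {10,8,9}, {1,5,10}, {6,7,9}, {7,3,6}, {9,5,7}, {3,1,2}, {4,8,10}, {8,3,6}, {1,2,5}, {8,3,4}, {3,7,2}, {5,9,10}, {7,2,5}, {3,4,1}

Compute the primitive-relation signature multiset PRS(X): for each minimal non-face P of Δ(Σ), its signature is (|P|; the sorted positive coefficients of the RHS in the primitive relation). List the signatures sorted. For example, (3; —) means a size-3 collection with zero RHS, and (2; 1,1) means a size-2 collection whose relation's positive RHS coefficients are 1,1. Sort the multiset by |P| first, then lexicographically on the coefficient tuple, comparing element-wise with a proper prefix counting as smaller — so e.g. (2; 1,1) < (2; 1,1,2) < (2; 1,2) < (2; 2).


The 21 primitive collections of Σ (r=10, n=3):

  {1,7}:  v_{1} + v_{7} = 0  so sig = (2; —)
  {2,8}:  v_{2} + v_{8} = 0  so sig = (2; —)
  {3,5}:  v_{3} + v_{5} = 0  so sig = (2; —)
  {1,6}:  v_{1} + v_{6} = v_{8}  so sig = (2; 1)
  {1,8}:  v_{1} + v_{8} = v_{4}  so sig = (2; 1)
  {1,9}:  v_{1} + v_{9} = v_{10}  so sig = (2; 1)
  {2,4}:  v_{2} + v_{4} = v_{1}  so sig = (2; 1)
  {2,6}:  v_{2} + v_{6} = v_{7}  so sig = (2; 1)
  {2,10}:  v_{2} + v_{10} = v_{5}  so sig = (2; 1)
  {3,9}:  v_{3} + v_{9} = v_{6}  so sig = (2; 1)
  {3,10}:  v_{3} + v_{10} = v_{8}  so sig = (2; 1)
  {4,7}:  v_{4} + v_{7} = v_{8}  so sig = (2; 1)
  {5,6}:  v_{5} + v_{6} = v_{9}  so sig = (2; 1)
  {5,8}:  v_{5} + v_{8} = v_{10}  so sig = (2; 1)
  {7,8}:  v_{7} + v_{8} = v_{6}  so sig = (2; 1)
  {7,10}:  v_{7} + v_{10} = v_{9}  so sig = (2; 1)
  {2,9}:  v_{2} + v_{9} = v_{5} + v_{7}  so sig = (2; 1,1)
  {4,5}:  v_{4} + v_{5} = v_{1} + v_{10}  so sig = (2; 1,1)
  {4,9}:  v_{4} + v_{9} = v_{8} + v_{10}  so sig = (2; 1,1)
  {6,10}:  v_{6} + v_{10} = v_{8} + v_{9}  so sig = (2; 1,1)
  {4,6}:  v_{4} + v_{6} = 2·v_{8}  so sig = (2; 2)

Hence PRS(X_Σ) =
    (2; —)
    (2; —)
    (2; —)
    (2; 1)
    (2; 1)
    (2; 1)
    (2; 1)
    (2; 1)
    (2; 1)
    (2; 1)
    (2; 1)
    (2; 1)
    (2; 1)
    (2; 1)
    (2; 1)
    (2; 1)
    (2; 1,1)
    (2; 1,1)
    (2; 1,1)
    (2; 1,1)
    (2; 2)


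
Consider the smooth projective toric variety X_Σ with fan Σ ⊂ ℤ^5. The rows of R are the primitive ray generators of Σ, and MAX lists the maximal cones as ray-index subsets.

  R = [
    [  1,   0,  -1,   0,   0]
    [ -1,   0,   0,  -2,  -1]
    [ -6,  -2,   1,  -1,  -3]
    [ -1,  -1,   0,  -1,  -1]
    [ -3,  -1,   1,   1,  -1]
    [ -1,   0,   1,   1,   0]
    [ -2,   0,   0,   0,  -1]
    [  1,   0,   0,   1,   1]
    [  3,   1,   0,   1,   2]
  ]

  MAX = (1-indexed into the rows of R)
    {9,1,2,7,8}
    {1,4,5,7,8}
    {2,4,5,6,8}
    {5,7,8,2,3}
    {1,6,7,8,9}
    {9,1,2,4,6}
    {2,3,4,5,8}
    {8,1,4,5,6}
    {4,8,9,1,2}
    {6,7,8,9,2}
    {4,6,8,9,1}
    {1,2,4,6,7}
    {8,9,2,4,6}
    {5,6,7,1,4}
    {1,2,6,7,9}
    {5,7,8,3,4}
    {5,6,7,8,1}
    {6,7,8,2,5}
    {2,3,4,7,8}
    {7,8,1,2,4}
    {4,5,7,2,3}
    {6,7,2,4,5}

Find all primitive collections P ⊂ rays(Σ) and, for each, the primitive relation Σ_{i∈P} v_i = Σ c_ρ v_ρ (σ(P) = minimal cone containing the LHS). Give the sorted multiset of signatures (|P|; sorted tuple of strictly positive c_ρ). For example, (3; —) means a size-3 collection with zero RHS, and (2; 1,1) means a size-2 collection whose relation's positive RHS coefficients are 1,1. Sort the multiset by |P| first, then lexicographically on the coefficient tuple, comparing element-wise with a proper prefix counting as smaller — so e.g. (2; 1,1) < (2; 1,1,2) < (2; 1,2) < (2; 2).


Δ(Σ) — 9 vertices, 9 min non-faces:

  P = {5,9}:  v_{5} + v_{9} = v_{6} + v_{8}  ⟹  sig = (2; 1,1)
  P = {3,9}:  v_{3} + v_{9} = v_{2} + v_{5} + v_{8}  ⟹  sig = (2; 1,1,1)
  P = {3,6}:  v_{3} + v_{6} = v_{2} + 2·v_{5}  ⟹  sig = (2; 1,2)
  P = {1,3}:  v_{1} + v_{3} = 2·v_{4} + 2·v_{7} + v_{8}  ⟹  sig = (2; 1,2,2)
  P = {4,7,9}:  v_{4} + v_{7} + v_{9} = 0  ⟹  sig = (3; —)
  P = {1,2,5}:  v_{1} + v_{2} + v_{5} = v_{4} + v_{7}  ⟹  sig = (3; 1,1)
  P = {1,2,6,8}:  v_{1} + v_{2} + v_{6} + v_{8} = 0  ⟹  sig = (4; —)
  P = {4,6,7,8}:  v_{4} + v_{6} + v_{7} + v_{8} = v_{5}  ⟹  sig = (4; 1)
  P = {2,4,5,7,8}:  v_{2} + v_{4} + v_{5} + v_{7} + v_{8} = v_{3}  ⟹  sig = (5; 1)

Sorted signature multiset PRS(X):
[(2; 1,1), (2; 1,1,1), (2; 1,2), (2; 1,2,2), (3; —), (3; 1,1), (4; —), (4; 1), (5; 1)]


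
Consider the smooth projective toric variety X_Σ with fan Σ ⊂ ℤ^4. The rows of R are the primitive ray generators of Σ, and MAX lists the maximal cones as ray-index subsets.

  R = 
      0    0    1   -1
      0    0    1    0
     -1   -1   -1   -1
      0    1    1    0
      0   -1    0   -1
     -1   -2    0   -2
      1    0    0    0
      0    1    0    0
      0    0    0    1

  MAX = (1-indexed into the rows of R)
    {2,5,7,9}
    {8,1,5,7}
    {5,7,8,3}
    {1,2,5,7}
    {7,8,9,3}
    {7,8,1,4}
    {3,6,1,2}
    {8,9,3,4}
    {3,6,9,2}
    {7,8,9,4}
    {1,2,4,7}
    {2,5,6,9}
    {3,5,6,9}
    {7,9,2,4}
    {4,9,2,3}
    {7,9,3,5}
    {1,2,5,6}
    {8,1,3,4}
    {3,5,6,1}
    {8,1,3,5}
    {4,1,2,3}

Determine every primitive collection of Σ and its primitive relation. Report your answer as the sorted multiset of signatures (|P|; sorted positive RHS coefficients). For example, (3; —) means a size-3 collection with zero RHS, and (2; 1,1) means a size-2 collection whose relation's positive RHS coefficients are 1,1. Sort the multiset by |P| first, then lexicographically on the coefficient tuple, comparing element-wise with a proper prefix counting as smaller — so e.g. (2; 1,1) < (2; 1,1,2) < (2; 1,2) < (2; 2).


Δ(Σ) — 9 vertices, 11 min non-faces:

  {1,9}:  v_{1} + v_{9} = v_{2}  so sig = (2; 1)
  {2,8}:  v_{2} + v_{8} = v_{4}  so sig = (2; 1)
  {4,5}:  v_{4} + v_{5} = v_{1}  so sig = (2; 1)
  {6,8}:  v_{6} + v_{8} = v_{1} + v_{3}  so sig = (2; 1,1)
  {4,6}:  v_{4} + v_{6} = v_{1} + v_{2} + v_{3}  so sig = (2; 1,1,1)
  {6,7}:  v_{6} + v_{7} = 2·v_{5}  so sig = (2; 2)
  {5,8,9}:  v_{5} + v_{8} + v_{9} = 0  so sig = (3; —)
  {2,3,5}:  v_{2} + v_{3} + v_{5} = v_{6}  so sig = (3; 1)
  {2,3,7}:  v_{2} + v_{3} + v_{7} = v_{5}  so sig = (3; 1)
  {3,4,7}:  v_{3} + v_{4} + v_{7} = v_{5} + v_{8}  so sig = (3; 1,1)
  {1,3,7}:  v_{1} + v_{3} + v_{7} = 2·v_{5} + v_{8}  so sig = (3; 1,2)

Signatures (|P|; sorted positive RHS coefficients), sorted:
{ (2; 1) ×3,  (2; 1,1),  (2; 1,1,1),  (2; 2),  (3; —),  (3; 1) ×2,  (3; 1,1),  (3; 1,2) }


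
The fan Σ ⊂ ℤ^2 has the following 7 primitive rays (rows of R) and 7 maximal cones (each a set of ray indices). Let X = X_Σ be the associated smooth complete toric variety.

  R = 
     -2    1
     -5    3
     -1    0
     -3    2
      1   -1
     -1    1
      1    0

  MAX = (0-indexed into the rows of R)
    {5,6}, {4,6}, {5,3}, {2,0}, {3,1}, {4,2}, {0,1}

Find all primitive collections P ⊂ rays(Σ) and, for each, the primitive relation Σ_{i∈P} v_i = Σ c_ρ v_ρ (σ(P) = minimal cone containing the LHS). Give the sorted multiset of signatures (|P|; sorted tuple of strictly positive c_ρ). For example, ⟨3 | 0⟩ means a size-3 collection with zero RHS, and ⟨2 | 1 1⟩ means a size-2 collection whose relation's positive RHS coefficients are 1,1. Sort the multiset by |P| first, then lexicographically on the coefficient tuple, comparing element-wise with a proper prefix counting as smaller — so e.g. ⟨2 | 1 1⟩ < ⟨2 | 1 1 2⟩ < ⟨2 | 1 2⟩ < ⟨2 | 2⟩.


14 collections generate NE(X_Σ); each relation:

  P={2,6}:  v_{2} + v_{6} = 0  ⇒ sig = ⟨2 | 0⟩
  P={4,5}:  v_{4} + v_{5} = 0  ⇒ sig = ⟨2 | 0⟩
  P={0,3}:  v_{0} + v_{3} = v_{1}  ⇒ sig = ⟨2 | 1⟩
  P={0,4}:  v_{0} + v_{4} = v_{2}  ⇒ sig = ⟨2 | 1⟩
  P={0,5}:  v_{0} + v_{5} = v_{3}  ⇒ sig = ⟨2 | 1⟩
  P={0,6}:  v_{0} + v_{6} = v_{5}  ⇒ sig = ⟨2 | 1⟩
  P={2,5}:  v_{2} + v_{5} = v_{0}  ⇒ sig = ⟨2 | 1⟩
  P={3,4}:  v_{3} + v_{4} = v_{0}  ⇒ sig = ⟨2 | 1⟩
  P={1,6}:  v_{1} + v_{6} = v_{3} + v_{5}  ⇒ sig = ⟨2 | 1 1⟩
  P={1,4}:  v_{1} + v_{4} = 2·v_{0}  ⇒ sig = ⟨2 | 2⟩
  P={1,5}:  v_{1} + v_{5} = 2·v_{3}  ⇒ sig = ⟨2 | 2⟩
  P={2,3}:  v_{2} + v_{3} = 2·v_{0}  ⇒ sig = ⟨2 | 2⟩
  P={3,6}:  v_{3} + v_{6} = 2·v_{5}  ⇒ sig = ⟨2 | 2⟩
  P={1,2}:  v_{1} + v_{2} = 3·v_{0}  ⇒ sig = ⟨2 | 3⟩

Hence PRS(X_Σ) =
    ⟨2 | 0⟩
    ⟨2 | 0⟩
    ⟨2 | 1⟩
    ⟨2 | 1⟩
    ⟨2 | 1⟩
    ⟨2 | 1⟩
    ⟨2 | 1⟩
    ⟨2 | 1⟩
    ⟨2 | 1 1⟩
    ⟨2 | 2⟩
    ⟨2 | 2⟩
    ⟨2 | 2⟩
    ⟨2 | 2⟩
    ⟨2 | 3⟩


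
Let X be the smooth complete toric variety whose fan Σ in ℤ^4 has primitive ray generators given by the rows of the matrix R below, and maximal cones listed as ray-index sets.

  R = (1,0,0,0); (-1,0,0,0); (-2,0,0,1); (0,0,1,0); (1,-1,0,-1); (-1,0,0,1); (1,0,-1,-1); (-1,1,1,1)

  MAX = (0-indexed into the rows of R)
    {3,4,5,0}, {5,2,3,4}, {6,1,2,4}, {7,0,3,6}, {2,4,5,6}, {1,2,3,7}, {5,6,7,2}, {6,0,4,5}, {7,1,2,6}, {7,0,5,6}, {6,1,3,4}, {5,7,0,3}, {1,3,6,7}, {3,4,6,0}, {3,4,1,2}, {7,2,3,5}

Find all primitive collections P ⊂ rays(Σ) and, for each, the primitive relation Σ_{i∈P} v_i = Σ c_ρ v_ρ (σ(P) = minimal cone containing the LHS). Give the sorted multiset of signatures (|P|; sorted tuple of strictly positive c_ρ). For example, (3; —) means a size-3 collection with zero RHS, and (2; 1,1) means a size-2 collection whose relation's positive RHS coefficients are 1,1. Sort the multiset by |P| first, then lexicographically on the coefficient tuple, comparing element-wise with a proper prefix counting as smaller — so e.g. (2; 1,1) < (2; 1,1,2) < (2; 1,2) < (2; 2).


Σ has 6 primitive collections:

  • {0,1}:  v_{0} + v_{1} = 0  →  sig = (2; —)
  • {0,2}:  v_{0} + v_{2} = v_{5}  →  sig = (2; 1)
  • {1,5}:  v_{1} + v_{5} = v_{2}  →  sig = (2; 1)
  • {4,7}:  v_{4} + v_{7} = v_{3}  →  sig = (2; 1)
  • {3,5,6}:  v_{3} + v_{5} + v_{6} = 0  →  sig = (3; —)
  • {2,3,6}:  v_{2} + v_{3} + v_{6} = v_{1}  →  sig = (3; 1)

Signatures (|P|; sorted positive RHS coefficients), sorted:
[(2; —), (2; 1), (2; 1), (2; 1), (3; —), (3; 1)]


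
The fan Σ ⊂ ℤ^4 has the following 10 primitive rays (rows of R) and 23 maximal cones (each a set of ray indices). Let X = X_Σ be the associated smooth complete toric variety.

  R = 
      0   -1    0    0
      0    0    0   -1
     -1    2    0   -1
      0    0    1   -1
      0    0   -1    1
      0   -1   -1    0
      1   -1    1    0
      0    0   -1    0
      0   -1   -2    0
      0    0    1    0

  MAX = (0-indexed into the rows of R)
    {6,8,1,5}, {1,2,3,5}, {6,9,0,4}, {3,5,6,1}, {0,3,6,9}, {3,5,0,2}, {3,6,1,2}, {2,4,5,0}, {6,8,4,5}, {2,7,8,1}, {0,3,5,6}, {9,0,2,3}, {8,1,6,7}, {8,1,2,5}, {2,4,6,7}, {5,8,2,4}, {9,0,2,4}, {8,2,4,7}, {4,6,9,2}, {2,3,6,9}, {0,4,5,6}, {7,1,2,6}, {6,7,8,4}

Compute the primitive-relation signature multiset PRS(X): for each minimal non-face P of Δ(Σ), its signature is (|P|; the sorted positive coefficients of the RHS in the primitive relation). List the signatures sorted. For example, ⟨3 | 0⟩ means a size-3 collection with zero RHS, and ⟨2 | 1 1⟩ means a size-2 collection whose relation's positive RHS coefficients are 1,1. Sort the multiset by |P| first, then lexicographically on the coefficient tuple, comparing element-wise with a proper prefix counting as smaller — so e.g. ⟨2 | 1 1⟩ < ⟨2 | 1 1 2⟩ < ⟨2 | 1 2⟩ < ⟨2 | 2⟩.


Minimal non-faces — 15 found among 10 rays, 23 max cones:

  • {3,4}:  v_{3} + v_{4} = 0  →  sig = ⟨2 | 0⟩
  • {7,9}:  v_{7} + v_{9} = 0  →  sig = ⟨2 | 0⟩
  • {0,7}:  v_{0} + v_{7} = v_{5}  →  sig = ⟨2 | 1⟩
  • {1,4}:  v_{1} + v_{4} = v_{7}  →  sig = ⟨2 | 1⟩
  • {1,9}:  v_{1} + v_{9} = v_{3}  →  sig = ⟨2 | 1⟩
  • {3,7}:  v_{3} + v_{7} = v_{1}  →  sig = ⟨2 | 1⟩
  • {5,7}:  v_{5} + v_{7} = v_{8}  →  sig = ⟨2 | 1⟩
  • {5,9}:  v_{5} + v_{9} = v_{0}  →  sig = ⟨2 | 1⟩
  • {8,9}:  v_{8} + v_{9} = v_{5}  →  sig = ⟨2 | 1⟩
  • {0,1}:  v_{0} + v_{1} = v_{3} + v_{5}  →  sig = ⟨2 | 1 1⟩
  • {3,8}:  v_{3} + v_{8} = v_{1} + v_{5}  →  sig = ⟨2 | 1 1⟩
  • {0,8}:  v_{0} + v_{8} = 2·v_{5}  →  sig = ⟨2 | 2⟩
  • {0,2,6}:  v_{0} + v_{2} + v_{6} = v_{3}  →  sig = ⟨3 | 1⟩
  • {2,5,6}:  v_{2} + v_{5} + v_{6} = v_{1}  →  sig = ⟨3 | 1⟩
  • {2,6,8}:  v_{2} + v_{6} + v_{8} = v_{1} + v_{7}  →  sig = ⟨3 | 1 1⟩

Signatures (|P|; sorted positive RHS coefficients), sorted:
    |P|=2: 12 collections, coeffs (), (), (1), (1), (1), (1), (1), (1), (1), (1,1), (1,1), (2)
    |P|=3: 3 collections, coeffs (1), (1), (1,1)
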